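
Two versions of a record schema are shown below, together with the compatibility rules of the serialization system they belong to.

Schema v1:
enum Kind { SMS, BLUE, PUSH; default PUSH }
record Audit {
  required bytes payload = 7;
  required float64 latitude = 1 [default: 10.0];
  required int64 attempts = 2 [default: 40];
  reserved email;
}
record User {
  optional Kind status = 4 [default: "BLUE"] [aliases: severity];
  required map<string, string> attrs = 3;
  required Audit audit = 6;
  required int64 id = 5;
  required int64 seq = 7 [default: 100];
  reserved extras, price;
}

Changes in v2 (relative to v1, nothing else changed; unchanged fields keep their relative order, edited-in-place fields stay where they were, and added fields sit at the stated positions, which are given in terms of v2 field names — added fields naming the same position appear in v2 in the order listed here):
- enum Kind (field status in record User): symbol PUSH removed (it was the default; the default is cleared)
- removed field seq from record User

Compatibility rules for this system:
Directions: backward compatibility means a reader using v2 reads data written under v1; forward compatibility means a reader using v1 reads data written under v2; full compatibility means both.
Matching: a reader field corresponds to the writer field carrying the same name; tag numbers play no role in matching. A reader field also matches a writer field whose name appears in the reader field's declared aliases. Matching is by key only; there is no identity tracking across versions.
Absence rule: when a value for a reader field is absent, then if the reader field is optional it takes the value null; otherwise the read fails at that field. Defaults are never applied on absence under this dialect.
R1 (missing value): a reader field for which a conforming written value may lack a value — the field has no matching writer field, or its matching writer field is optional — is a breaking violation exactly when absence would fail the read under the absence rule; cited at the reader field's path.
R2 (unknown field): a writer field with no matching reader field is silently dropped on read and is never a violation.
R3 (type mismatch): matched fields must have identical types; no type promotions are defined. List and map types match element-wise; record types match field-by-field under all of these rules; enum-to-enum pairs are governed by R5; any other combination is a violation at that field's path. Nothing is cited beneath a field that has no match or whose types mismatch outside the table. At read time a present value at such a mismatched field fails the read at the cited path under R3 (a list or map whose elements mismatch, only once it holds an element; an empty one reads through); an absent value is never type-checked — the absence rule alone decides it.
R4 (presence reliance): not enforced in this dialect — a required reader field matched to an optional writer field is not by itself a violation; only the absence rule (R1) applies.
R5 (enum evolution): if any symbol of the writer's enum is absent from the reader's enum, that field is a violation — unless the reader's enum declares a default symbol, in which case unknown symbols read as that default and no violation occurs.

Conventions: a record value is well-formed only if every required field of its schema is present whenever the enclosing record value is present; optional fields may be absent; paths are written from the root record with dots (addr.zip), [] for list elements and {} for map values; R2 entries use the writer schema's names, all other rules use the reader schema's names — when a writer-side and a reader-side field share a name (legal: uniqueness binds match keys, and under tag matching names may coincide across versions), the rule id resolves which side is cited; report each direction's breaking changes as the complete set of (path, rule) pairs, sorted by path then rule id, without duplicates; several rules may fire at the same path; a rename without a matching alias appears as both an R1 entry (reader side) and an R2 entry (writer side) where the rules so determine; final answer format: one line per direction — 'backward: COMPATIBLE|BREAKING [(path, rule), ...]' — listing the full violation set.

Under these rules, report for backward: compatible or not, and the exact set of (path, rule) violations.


arrows below run writer -> reader for User
backward for User (reader v2, writer v1):
  Kind -> Kind, writer optional: status aligns to status
  map<string, string> -> map<string, string>, writer required: attrs aligns to attrs
  Audit -> Audit, writer required: audit aligns to audit
  int64 -> int64, writer required: id aligns to id
  seq (writer side), unknown to reader
  bytes -> bytes, writer required: audit.payload aligns to audit.payload
  float64 -> float64, writer required: audit.latitude aligns to audit.latitude
  int64 -> int64, writer required: audit.attempts aligns to audit.attempts
  violation R5 at status
  => backward verdict for User: BREAKING, 1 violation(s)
remaining User differences; none change what is asked:
  removed field seq from record User -> matters only for User's forward compatibility — outside the asked direction

backward: BREAKING [(status, R5)]


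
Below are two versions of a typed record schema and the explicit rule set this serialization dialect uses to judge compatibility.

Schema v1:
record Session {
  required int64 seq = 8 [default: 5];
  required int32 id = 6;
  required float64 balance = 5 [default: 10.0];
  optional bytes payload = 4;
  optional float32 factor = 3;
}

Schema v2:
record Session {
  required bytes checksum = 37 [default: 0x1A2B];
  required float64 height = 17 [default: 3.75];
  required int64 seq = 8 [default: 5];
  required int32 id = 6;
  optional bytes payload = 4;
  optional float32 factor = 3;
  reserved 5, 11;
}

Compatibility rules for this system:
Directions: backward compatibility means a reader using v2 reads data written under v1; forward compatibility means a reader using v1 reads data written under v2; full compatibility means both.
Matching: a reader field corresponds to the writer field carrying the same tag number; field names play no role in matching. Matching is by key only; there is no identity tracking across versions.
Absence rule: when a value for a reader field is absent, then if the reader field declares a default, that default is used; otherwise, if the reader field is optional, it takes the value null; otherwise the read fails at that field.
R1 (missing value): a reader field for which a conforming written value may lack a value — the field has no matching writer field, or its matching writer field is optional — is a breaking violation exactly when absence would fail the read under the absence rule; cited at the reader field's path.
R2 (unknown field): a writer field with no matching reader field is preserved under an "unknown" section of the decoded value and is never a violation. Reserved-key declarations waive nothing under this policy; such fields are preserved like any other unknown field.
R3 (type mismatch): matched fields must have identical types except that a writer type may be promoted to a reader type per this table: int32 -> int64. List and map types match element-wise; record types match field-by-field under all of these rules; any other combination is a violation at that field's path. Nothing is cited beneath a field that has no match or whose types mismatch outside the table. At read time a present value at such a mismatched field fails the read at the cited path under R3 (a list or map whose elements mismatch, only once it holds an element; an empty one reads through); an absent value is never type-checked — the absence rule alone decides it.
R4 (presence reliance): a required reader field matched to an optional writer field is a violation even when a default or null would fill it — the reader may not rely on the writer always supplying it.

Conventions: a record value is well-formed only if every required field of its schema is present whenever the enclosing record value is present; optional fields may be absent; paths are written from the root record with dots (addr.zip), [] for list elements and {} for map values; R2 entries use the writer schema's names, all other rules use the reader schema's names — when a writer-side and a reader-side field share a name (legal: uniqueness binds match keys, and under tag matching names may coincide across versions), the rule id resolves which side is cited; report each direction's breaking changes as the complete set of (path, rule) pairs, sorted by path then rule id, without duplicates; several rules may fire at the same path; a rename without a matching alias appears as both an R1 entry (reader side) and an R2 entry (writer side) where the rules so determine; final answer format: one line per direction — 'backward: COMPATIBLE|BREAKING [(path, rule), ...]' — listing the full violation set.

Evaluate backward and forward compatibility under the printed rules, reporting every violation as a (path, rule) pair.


the writer's type comes first in each Session pair
backward on Session — v2 reading data written by v1:
  checksum: no writer-side match
  height: no writer-side match
  int64 -> int64, writer required: seq aligns to seq
  int32 -> int32, writer required: id aligns to id
  bytes -> bytes, writer optional: payload aligns to payload
  float32 -> float32, writer optional: factor aligns to factor
  writer field balance has no reader counterpart
  => backward verdict for Session: COMPATIBLE, no violations
forward on Session — v1 reading data written by v2:
  int64 -> int64, writer required: seq aligns to seq
  int32 -> int32, writer required: id aligns to id
  balance: no writer-side match
  bytes -> bytes, writer optional: payload aligns to payload
  float32 -> float32, writer optional: factor aligns to factor
  writer field checksum has no reader counterpart
  writer field height has no reader counterpart
  => forward verdict for Session: COMPATIBLE, no violations

backward: COMPATIBLE []; forward: COMPATIBLE []


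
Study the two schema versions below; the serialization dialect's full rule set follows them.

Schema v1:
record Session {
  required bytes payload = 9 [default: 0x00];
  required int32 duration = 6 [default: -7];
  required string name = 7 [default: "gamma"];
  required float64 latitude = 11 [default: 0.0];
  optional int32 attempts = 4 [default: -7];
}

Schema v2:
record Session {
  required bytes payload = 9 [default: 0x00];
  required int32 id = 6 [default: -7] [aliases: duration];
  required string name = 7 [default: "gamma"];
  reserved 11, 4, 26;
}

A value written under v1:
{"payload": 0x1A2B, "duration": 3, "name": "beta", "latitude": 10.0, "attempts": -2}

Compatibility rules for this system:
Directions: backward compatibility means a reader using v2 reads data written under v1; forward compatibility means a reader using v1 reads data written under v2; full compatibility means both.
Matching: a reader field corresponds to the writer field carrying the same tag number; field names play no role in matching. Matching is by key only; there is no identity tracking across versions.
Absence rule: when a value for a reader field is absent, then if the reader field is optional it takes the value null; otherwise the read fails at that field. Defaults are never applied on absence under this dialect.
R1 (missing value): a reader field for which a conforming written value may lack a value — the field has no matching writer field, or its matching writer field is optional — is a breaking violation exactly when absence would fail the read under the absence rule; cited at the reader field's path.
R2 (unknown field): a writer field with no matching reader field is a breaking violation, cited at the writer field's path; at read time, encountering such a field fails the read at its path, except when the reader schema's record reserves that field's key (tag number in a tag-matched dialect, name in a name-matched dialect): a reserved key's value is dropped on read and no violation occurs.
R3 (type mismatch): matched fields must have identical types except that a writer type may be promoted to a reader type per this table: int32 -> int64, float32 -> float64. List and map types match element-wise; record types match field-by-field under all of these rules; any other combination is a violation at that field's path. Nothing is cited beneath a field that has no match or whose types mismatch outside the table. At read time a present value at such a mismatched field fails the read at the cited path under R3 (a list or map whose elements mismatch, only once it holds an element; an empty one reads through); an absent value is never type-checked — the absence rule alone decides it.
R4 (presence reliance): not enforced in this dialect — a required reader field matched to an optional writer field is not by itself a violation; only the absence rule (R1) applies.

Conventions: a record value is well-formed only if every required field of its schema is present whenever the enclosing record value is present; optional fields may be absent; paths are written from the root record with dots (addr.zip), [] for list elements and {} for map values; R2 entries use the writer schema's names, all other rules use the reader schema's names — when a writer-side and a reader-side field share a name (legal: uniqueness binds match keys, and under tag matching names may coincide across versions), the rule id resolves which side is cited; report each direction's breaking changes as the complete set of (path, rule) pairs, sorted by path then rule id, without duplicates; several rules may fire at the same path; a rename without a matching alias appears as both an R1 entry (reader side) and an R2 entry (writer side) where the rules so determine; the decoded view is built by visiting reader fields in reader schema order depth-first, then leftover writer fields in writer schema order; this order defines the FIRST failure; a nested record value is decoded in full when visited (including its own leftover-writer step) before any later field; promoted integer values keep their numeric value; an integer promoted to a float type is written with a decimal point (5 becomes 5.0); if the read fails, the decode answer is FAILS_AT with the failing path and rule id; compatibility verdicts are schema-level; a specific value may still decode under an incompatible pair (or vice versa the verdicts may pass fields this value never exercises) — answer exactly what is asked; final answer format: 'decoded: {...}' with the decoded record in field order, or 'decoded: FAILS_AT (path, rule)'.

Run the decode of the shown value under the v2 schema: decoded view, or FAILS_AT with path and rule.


each type pair in Session: writer, then reader
decoding the Session value with the v2 reader:
  payload := 0x1A2B
  id := 3 (from writer duration)
  name := "beta"
  writer latitude: reserved -> dropped
  writer attempts: reserved -> dropped
  => decoded: {"payload": 0x1A2B, "id": 3, "name": "beta"}

decoded: {"payload": 0x1A2B, "id": 3, "name": "beta"}


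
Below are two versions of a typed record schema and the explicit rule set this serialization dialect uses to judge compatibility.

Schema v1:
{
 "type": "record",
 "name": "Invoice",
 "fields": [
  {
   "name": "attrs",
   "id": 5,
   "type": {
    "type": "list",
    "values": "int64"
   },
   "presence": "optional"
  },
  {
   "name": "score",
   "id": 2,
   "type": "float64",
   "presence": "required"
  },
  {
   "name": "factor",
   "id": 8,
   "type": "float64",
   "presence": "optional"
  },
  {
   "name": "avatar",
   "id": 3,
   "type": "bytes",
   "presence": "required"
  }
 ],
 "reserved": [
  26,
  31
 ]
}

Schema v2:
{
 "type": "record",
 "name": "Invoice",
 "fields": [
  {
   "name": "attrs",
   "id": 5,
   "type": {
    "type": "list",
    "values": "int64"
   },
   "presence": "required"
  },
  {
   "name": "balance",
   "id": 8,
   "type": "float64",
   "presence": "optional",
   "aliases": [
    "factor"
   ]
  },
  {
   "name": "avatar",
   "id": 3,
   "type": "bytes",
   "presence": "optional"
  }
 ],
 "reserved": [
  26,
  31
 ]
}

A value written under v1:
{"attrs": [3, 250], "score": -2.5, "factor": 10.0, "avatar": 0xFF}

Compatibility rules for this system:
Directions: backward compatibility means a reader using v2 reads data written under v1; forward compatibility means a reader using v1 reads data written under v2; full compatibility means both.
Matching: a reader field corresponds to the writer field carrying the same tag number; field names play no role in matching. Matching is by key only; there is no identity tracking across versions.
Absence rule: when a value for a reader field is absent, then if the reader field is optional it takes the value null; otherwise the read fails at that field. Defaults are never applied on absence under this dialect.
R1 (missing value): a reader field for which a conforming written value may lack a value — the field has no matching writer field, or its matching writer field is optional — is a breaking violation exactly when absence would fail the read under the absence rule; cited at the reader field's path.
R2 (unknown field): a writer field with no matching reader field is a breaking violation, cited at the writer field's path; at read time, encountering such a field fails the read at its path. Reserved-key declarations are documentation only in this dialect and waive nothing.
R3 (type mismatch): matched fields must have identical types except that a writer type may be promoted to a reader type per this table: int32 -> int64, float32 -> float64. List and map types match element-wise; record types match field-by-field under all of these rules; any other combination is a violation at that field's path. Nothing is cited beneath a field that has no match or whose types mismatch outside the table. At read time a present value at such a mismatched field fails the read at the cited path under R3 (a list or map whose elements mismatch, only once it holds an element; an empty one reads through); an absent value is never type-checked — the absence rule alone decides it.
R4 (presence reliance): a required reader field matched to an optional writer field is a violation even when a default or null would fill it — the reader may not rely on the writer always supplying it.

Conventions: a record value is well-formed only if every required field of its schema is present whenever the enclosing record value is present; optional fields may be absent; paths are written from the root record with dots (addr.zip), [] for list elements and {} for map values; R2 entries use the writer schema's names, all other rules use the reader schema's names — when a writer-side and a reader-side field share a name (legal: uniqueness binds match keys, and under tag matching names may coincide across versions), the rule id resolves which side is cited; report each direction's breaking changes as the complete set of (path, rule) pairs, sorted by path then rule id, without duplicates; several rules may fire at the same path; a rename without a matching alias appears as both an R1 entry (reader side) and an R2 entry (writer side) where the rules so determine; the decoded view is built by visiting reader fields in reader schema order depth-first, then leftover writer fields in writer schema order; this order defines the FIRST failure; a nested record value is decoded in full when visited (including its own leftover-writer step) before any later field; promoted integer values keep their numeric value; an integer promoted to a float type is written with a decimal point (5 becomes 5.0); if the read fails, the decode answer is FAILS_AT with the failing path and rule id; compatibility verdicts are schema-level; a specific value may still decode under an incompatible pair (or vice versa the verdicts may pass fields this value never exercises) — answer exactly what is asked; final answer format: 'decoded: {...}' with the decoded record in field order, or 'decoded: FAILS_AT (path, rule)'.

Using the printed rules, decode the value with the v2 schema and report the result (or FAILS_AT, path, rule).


decoded: FAILS_AT (score, R2)

the writer's type comes first in each Invoice pair
decoding the Invoice value with the v2 reader:
  attrs := [3, 250]
  balance := 10.0 (from writer factor)
  avatar := 0xFF
  read fails at score under R2 (unknown field)
  => FAILS_AT (score, R2)
the other Invoice changes do not affect what is asked:
  renamed field factor to balance in record Invoice (alias factor declared on the renamed field) -> inert under this dialect — no rule fires on Invoice and the result does not move
  field avatar in record Invoice: required changed to optional -> a verdict-level change on Invoice — the shown value reads the same
  field attrs in record Invoice: optional changed to required -> a verdict-level change on Invoice — the shown value reads the same


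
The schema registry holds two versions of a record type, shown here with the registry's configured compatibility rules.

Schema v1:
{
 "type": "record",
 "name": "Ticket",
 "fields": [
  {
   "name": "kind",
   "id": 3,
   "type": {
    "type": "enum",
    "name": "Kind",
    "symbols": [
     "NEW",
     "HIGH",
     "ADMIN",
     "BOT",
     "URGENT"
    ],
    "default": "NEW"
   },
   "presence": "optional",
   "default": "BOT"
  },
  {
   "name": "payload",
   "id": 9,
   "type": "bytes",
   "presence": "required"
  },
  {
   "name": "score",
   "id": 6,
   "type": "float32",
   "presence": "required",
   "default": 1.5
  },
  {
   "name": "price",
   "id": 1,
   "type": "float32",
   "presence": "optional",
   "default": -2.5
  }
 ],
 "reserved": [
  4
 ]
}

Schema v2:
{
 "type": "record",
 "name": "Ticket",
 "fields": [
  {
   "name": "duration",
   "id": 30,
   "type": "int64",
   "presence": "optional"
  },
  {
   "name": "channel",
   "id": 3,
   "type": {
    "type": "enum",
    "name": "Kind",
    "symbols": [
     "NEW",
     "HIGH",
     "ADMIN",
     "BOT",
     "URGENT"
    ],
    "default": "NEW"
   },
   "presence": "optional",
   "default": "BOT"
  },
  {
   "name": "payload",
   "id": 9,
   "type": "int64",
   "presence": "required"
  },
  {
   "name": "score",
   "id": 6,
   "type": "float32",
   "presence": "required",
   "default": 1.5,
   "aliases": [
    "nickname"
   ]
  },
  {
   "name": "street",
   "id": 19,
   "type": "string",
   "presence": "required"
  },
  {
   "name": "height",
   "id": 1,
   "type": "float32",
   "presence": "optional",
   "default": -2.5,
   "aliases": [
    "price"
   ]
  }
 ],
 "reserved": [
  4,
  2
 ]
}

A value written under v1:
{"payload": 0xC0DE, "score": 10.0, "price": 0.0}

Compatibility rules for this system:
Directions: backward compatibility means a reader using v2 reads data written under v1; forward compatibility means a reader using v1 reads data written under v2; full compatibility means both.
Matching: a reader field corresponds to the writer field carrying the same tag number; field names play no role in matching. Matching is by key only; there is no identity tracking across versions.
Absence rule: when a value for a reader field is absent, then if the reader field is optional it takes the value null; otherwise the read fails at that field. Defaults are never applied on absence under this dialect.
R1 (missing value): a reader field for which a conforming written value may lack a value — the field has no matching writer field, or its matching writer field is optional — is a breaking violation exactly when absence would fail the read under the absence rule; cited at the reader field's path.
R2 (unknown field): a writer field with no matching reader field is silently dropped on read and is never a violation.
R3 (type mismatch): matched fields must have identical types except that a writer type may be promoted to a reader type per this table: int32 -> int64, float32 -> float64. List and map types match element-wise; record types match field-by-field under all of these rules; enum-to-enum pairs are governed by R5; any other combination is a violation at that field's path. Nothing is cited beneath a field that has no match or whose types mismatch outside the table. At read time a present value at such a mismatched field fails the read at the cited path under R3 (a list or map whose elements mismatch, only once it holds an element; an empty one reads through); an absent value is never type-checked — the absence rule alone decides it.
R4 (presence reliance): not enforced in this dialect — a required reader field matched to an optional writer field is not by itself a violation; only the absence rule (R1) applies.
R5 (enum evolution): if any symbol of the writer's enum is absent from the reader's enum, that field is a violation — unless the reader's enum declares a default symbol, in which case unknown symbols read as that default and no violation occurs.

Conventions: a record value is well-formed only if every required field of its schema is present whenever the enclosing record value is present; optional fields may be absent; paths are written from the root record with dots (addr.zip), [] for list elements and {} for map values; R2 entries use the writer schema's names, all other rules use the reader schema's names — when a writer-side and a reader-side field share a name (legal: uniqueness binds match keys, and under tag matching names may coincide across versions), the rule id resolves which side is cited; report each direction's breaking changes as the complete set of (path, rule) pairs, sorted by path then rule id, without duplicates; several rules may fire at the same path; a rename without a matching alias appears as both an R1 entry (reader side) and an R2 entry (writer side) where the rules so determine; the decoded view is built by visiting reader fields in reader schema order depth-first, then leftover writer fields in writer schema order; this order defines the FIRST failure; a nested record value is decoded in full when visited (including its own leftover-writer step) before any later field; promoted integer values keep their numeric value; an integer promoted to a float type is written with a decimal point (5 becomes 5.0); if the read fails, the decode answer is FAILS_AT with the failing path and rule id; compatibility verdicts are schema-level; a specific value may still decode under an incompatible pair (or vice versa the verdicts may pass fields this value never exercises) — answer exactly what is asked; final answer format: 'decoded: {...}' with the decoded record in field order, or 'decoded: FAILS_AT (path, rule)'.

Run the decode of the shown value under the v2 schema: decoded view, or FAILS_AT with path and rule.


each type pair in Ticket: writer, then reader
decode (reader v2):
  duration := null (not supplied -> null)
  channel := null (not supplied -> null)
  read fails at payload under R3
  => FAILS_AT (payload, R3)
ruling out the remaining Ticket differences:
  added field street to record Ticket: required string, tag 19 (in v2 it sits immediately before height) -> schema-level compatibility only; this Ticket value's decode is unchanged
  renamed field kind to channel in record Ticket -> no rule fires on it and the decoded Ticket view is identical with or without it
  added field duration to record Ticket: optional int64, tag 30 (in v2 it sits immediately before channel) -> no rule fires on it and the decoded Ticket view is identical with or without it
  renamed field price to height in record Ticket (alias price declared on the renamed field) -> no rule fires on it and the decoded Ticket view is identical with or without it

decoded: FAILS_AT (payload, R3)


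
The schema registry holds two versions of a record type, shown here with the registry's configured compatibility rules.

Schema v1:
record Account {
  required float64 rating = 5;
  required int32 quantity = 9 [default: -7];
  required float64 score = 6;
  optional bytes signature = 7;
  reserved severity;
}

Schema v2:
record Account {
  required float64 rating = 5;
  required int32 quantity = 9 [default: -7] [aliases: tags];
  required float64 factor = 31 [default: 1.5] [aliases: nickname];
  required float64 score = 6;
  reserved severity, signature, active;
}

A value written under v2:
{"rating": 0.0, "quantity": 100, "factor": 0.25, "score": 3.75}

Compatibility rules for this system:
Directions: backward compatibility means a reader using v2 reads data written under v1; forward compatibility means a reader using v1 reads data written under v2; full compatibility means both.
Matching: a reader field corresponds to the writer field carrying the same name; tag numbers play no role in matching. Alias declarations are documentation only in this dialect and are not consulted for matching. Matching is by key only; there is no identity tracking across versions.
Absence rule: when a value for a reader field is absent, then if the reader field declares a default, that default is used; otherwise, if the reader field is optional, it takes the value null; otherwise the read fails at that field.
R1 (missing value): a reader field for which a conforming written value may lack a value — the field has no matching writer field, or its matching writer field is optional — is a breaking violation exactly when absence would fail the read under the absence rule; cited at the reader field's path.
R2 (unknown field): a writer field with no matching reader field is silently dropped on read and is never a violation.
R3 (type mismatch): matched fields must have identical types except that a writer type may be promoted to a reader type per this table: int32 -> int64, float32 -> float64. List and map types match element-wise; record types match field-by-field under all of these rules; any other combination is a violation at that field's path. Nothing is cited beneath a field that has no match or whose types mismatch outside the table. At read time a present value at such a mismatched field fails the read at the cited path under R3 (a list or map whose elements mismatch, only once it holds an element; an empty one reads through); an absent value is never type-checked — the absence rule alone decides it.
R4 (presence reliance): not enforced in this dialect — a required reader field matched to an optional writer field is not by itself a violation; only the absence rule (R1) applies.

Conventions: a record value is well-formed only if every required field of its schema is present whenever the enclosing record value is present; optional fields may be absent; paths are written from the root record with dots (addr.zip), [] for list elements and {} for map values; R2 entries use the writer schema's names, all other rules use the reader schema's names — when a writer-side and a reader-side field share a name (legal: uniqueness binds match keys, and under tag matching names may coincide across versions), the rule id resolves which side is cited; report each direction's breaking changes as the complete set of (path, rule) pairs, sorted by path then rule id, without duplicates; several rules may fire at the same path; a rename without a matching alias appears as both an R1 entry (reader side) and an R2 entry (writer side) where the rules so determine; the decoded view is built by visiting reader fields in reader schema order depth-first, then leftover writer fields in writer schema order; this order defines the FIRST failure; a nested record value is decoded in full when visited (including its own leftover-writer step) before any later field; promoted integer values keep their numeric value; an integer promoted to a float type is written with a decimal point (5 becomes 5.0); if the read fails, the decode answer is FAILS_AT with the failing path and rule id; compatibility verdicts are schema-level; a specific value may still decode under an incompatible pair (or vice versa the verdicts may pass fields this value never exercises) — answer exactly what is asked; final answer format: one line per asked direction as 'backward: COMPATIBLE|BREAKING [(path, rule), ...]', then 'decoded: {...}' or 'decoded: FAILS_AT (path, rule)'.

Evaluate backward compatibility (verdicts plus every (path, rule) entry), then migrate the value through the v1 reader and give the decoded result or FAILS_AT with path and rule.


in Account below, arrows point writer -> reader
backward analysis of Account with v2 as reader and v1 as writer:
  rating: float64 -> float64, writer required; from rating
  quantity: int32 -> int32, writer required; from quantity
  factor has no writer counterpart
  score: float64 -> float64, writer required; from score
  leftover writer field: signature
  => backward: COMPATIBLE
migrating the Account value to v1:
  rating := 0.0
  quantity := 100
  score := 3.75
  signature := null (absent, optional -> null)
  writer factor: unknown -> dropped
  => decoded: {"rating": 0.0, "quantity": 100, "score": 3.75, "signature": null}
the other Account changes do not affect what is asked:
  added field factor to record Account: required float64, tag 31, default 1.5 (in v2 it sits immediately before score) -> inert for the asked Account verdict: nothing fires
  removed field signature from record Account (its key "signature" joins the reserved list) -> inert for the asked Account verdict: nothing fires

backward: COMPATIBLE []; decoded: {"rating": 0.0, "quantity": 100, "score": 3.75, "signature": null}


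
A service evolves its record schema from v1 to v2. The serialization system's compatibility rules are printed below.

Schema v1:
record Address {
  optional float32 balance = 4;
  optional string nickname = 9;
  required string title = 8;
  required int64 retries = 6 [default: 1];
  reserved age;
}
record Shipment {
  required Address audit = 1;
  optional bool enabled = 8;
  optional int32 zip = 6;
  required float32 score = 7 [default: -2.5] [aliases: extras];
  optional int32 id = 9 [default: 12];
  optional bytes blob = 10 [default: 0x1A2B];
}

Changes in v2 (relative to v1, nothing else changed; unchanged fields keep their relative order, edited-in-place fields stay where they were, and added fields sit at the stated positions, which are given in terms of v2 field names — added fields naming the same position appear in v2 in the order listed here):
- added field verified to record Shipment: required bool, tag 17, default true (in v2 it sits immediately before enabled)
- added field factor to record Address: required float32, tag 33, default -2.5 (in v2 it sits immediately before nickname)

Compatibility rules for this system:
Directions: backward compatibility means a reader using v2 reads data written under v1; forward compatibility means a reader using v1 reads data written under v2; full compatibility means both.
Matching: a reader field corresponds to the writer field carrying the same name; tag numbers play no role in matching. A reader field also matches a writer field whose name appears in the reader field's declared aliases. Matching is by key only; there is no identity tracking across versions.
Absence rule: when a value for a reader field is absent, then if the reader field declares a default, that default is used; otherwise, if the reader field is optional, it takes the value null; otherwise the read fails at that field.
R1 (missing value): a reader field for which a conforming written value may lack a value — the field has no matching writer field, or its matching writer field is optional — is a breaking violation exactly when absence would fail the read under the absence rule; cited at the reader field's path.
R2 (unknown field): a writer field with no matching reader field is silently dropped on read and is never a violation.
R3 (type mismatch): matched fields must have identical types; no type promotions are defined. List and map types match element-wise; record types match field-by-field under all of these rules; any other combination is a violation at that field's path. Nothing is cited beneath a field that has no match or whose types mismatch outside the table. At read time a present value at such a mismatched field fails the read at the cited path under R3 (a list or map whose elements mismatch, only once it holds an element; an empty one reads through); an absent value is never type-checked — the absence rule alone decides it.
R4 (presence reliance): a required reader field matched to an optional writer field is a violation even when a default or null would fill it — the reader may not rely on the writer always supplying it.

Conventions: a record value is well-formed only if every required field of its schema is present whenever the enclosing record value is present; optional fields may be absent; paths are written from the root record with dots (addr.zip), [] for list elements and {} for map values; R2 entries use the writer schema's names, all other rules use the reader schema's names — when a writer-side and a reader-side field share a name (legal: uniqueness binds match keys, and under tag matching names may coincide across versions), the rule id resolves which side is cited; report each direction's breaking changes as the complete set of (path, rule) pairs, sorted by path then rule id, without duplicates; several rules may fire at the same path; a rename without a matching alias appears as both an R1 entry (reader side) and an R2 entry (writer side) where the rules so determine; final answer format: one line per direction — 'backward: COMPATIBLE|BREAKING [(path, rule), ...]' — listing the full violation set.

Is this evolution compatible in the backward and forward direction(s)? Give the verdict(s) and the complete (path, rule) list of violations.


arrows below run writer -> reader for Shipment
backward analysis of Shipment with v2 as reader and v1 as writer:
  audit: paired with writer audit (Address -> Address; writer required)
  verified: no writer match
  enabled: paired with writer enabled (bool -> bool; writer optional)
  zip: paired with writer zip (int32 -> int32; writer optional)
  score: paired with writer score (float32 -> float32; writer required)
  id: paired with writer id (int32 -> int32; writer optional)
  blob: paired with writer blob (bytes -> bytes; writer optional)
  audit.balance: paired with writer audit.balance (float32 -> float32; writer optional)
  audit.factor: no writer match
  audit.nickname: paired with writer audit.nickname (string -> string; writer optional)
  audit.title: paired with writer audit.title (string -> string; writer required)
  audit.retries: paired with writer audit.retries (int64 -> int64; writer required)
  => backward verdict for Shipment: COMPATIBLE, no violations
forward analysis of Shipment with v1 as reader and v2 as writer:
  audit: paired with writer audit (Address -> Address; writer required)
  enabled: paired with writer enabled (bool -> bool; writer optional)
  zip: paired with writer zip (int32 -> int32; writer optional)
  score: paired with writer score (float32 -> float32; writer required)
  id: paired with writer id (int32 -> int32; writer optional)
  blob: paired with writer blob (bytes -> bytes; writer optional)
  writer field verified has no reader counterpart
  audit.balance: paired with writer audit.balance (float32 -> float32; writer optional)
  audit.nickname: paired with writer audit.nickname (string -> string; writer optional)
  audit.title: paired with writer audit.title (string -> string; writer required)
  audit.retries: paired with writer audit.retries (int64 -> int64; writer required)
  writer field audit.factor has no reader counterpart
  => forward verdict for Shipment: COMPATIBLE, no violations

backward: COMPATIBLE []; forward: COMPATIBLE []


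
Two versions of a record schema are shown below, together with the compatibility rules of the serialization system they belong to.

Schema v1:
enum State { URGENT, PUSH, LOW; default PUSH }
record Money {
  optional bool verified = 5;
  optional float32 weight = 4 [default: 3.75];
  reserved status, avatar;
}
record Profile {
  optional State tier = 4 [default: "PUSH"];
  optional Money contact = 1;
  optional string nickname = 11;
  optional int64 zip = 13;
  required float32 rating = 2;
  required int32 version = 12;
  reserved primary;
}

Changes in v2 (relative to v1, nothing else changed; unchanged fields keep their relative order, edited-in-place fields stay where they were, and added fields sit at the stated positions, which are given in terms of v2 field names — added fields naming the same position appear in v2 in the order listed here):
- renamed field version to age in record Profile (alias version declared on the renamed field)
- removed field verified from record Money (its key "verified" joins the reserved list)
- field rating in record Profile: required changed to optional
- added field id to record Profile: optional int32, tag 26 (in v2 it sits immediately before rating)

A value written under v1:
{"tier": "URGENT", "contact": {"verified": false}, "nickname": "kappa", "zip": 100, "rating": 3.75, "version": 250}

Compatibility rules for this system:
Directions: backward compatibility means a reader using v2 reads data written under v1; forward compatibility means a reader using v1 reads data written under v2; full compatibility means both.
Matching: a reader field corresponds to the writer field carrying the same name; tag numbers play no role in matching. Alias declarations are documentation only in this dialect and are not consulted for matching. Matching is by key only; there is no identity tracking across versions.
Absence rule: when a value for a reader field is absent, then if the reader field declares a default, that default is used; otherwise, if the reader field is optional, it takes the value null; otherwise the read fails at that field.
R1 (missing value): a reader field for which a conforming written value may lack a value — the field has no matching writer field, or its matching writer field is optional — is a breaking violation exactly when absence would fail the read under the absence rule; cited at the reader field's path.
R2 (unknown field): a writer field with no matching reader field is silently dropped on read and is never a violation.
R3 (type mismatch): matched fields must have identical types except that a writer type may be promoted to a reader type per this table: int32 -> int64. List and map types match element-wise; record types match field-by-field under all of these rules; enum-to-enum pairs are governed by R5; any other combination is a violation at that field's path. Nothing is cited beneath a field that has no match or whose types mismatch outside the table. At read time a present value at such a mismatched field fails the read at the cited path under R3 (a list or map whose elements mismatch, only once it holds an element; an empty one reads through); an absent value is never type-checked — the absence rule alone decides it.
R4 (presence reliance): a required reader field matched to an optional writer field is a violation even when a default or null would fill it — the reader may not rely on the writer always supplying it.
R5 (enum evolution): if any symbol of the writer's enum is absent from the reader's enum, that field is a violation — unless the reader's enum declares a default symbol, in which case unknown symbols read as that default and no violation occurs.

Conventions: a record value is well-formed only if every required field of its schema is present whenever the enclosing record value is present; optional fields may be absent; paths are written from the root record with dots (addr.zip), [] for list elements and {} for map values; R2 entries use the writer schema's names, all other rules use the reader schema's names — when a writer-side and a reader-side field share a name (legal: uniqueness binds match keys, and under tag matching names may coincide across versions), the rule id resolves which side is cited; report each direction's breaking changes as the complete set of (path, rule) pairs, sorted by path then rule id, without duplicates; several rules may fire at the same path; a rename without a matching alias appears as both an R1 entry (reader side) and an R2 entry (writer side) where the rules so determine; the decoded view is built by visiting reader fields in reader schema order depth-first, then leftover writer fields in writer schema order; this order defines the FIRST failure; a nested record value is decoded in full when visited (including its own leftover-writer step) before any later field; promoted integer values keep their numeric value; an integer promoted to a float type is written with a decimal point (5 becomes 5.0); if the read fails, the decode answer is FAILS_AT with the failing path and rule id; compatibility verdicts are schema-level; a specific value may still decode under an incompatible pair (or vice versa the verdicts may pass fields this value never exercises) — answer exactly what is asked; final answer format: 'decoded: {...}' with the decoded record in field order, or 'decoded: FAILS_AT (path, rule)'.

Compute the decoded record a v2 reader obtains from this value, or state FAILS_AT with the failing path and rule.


decoded: FAILS_AT (age, R1)

the writer's type comes first in each Profile pair
decode (reader v2):
  tier := "URGENT"
  contact.weight := 3.75 (absent -> default)
  writer contact.verified: unknown -> dropped
  nickname := "kappa"
  zip := 100
  id := null (absent, optional -> null)
  rating := 3.75
  read fails at age under R1 (no fill)
  => FAILS_AT (age, R1)
diffs on Profile not affecting the asked answer:
  removed field verified from record Money (its key "verified" joins the reserved list) -> fires no rule on Profile under this dialect and leaves the result unchanged
  field rating in record Profile: required changed to optional -> a verdict-level change on Profile — the shown value reads the same
  added field id to record Profile: optional int32, tag 26 (in v2 it sits immediately before rating) -> fires no rule on Profile under this dialect and leaves the result unchanged
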